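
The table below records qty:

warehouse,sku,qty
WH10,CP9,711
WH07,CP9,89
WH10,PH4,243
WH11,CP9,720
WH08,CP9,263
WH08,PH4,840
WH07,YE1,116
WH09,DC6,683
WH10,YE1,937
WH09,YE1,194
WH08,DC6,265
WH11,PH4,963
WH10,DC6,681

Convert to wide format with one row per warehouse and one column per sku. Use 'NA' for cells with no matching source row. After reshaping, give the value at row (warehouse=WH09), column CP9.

No long-format row has warehouse=WH09 and sku=CP9, so the cell is NA.

NA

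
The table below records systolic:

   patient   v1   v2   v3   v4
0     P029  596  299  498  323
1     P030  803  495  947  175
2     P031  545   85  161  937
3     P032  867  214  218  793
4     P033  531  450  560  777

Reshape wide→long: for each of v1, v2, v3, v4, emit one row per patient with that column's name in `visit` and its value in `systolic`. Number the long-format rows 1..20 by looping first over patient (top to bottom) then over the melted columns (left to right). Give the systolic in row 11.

161

20 rows total (5 × 4). Row 11: index ⌊(11-1)/4⌋ = 2 into patient → P031; (11-1) mod 4 = 2 into the melted columns → v3.
So row 11 is (P031, v3, 161); systolic = 161.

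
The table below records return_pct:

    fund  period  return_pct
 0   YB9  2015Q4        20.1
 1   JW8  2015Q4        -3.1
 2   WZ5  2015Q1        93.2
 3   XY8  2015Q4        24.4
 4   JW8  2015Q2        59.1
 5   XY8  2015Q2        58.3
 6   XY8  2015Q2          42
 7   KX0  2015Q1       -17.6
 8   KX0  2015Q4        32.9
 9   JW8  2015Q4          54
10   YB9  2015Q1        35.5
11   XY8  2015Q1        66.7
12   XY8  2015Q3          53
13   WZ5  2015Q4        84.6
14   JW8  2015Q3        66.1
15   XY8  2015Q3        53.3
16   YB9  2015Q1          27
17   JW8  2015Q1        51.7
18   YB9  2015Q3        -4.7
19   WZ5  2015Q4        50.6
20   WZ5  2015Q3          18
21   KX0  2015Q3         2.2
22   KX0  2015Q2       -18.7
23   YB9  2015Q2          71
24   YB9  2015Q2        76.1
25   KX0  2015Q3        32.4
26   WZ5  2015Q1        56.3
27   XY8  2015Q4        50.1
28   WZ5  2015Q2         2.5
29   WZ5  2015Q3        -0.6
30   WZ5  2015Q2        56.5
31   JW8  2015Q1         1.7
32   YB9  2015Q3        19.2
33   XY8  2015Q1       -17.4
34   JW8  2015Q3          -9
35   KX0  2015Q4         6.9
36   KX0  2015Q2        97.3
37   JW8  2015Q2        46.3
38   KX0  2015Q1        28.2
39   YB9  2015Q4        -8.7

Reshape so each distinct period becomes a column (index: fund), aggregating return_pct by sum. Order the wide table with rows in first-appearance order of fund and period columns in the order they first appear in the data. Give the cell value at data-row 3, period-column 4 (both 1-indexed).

17.4

With rows in first-appearance order of fund, row 3 is fund=WZ5. period columns in first-appearance order: 2015Q4, 2015Q1, 2015Q2, 2015Q3; column 4 is 2015Q3.
Long rows with fund=WZ5, period=2015Q3: 18 + -0.6 = 17.4.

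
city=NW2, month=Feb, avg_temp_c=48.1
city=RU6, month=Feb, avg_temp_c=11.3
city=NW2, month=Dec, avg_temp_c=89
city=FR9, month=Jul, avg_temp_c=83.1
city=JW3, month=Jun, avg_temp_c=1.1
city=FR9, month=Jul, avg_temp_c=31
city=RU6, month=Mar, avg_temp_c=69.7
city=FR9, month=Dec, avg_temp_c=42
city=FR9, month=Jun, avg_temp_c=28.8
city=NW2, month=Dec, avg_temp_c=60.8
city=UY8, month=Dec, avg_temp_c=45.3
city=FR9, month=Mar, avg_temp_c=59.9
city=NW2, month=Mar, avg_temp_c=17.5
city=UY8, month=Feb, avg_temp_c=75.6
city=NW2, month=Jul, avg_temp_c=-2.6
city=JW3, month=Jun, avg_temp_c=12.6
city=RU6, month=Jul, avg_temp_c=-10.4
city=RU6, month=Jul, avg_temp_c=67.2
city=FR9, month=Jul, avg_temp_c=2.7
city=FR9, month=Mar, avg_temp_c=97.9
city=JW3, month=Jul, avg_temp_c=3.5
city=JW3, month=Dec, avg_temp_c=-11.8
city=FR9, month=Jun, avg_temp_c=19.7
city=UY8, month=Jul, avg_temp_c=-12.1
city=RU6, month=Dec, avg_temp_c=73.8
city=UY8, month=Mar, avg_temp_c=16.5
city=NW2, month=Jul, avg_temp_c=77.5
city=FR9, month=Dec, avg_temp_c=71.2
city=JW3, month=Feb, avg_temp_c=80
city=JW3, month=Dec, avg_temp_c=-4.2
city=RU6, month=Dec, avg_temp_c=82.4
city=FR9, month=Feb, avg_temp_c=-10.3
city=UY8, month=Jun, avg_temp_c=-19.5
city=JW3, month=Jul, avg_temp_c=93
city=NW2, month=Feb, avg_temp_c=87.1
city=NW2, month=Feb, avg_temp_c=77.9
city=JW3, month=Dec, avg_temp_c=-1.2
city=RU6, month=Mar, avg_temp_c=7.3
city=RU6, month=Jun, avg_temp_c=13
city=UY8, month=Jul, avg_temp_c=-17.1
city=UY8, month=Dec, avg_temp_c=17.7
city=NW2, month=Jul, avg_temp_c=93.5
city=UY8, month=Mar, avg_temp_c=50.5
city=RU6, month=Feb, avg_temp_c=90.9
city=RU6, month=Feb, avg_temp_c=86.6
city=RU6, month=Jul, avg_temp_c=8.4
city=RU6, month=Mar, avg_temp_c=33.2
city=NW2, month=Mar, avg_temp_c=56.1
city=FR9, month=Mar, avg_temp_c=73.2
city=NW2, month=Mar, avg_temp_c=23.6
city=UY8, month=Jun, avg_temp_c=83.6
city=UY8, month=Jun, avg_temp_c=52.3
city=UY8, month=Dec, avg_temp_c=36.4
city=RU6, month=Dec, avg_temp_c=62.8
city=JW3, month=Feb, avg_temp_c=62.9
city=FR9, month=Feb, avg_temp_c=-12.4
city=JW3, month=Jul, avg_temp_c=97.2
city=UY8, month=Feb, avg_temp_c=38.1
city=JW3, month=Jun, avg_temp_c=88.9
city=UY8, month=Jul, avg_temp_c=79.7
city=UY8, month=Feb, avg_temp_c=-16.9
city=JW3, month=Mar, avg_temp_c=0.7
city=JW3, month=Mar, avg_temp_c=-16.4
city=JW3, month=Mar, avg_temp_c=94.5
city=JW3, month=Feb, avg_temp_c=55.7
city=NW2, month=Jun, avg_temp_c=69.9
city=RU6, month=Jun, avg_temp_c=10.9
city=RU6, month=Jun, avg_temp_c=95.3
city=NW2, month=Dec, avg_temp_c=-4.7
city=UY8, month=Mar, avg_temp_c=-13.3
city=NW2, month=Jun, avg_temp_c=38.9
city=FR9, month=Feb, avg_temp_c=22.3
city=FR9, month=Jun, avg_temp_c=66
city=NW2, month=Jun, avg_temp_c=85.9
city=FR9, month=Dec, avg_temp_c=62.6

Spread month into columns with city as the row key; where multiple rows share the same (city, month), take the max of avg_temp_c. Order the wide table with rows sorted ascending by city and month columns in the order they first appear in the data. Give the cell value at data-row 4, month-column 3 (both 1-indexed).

67.2

With rows sorted ascending by city, row 4 is city=RU6. month columns in first-appearance order: Feb, Dec, Jul, Jun, Mar; column 3 is Jul.
Long rows with city=RU6, month=Jul: max(-10.4, 67.2, 8.4) = 67.2.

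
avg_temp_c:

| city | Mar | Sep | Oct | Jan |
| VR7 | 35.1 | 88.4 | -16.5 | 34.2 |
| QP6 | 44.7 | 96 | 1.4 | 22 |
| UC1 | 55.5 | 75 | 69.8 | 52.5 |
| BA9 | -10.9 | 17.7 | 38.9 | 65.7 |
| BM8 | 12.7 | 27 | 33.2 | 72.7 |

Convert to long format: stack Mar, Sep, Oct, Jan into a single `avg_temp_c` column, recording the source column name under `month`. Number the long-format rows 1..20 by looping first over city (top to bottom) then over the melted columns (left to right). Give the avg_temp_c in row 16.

65.7

20 rows total (5 × 4). Row 16: index ⌊(16-1)/4⌋ = 3 into city → BA9; (16-1) mod 4 = 3 into the melted columns → Jan.
So row 16 is (BA9, Jan, 65.7); avg_temp_c = 65.7.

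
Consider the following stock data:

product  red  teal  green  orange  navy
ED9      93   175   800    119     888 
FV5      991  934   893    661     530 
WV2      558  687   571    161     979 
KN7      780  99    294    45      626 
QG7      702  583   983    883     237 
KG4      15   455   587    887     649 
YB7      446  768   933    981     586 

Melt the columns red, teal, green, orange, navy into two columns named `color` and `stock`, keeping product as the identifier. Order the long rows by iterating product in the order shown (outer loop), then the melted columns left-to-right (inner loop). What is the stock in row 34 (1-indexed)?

981

35 rows total (7 × 5). Row 34: index ⌊(34-1)/5⌋ = 6 into product → YB7; (34-1) mod 5 = 3 into the melted columns → orange.
So row 34 is (YB7, orange, 981); stock = 981.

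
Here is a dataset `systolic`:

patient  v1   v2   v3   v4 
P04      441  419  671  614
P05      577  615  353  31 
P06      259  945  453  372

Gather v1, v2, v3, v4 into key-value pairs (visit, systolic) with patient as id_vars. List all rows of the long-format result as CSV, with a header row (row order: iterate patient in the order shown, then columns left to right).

Each (patient, column) pair becomes one row: 3 × 4 = 12 rows.
For example, (P04, v1) → systolic=441.

patient,visit,systolic
P04,v1,441
P04,v2,419
P04,v3,671
P04,v4,614
P05,v1,577
P05,v2,615
P05,v3,353
P05,v4,31
P06,v1,259
P06,v2,945
P06,v3,453
P06,v4,372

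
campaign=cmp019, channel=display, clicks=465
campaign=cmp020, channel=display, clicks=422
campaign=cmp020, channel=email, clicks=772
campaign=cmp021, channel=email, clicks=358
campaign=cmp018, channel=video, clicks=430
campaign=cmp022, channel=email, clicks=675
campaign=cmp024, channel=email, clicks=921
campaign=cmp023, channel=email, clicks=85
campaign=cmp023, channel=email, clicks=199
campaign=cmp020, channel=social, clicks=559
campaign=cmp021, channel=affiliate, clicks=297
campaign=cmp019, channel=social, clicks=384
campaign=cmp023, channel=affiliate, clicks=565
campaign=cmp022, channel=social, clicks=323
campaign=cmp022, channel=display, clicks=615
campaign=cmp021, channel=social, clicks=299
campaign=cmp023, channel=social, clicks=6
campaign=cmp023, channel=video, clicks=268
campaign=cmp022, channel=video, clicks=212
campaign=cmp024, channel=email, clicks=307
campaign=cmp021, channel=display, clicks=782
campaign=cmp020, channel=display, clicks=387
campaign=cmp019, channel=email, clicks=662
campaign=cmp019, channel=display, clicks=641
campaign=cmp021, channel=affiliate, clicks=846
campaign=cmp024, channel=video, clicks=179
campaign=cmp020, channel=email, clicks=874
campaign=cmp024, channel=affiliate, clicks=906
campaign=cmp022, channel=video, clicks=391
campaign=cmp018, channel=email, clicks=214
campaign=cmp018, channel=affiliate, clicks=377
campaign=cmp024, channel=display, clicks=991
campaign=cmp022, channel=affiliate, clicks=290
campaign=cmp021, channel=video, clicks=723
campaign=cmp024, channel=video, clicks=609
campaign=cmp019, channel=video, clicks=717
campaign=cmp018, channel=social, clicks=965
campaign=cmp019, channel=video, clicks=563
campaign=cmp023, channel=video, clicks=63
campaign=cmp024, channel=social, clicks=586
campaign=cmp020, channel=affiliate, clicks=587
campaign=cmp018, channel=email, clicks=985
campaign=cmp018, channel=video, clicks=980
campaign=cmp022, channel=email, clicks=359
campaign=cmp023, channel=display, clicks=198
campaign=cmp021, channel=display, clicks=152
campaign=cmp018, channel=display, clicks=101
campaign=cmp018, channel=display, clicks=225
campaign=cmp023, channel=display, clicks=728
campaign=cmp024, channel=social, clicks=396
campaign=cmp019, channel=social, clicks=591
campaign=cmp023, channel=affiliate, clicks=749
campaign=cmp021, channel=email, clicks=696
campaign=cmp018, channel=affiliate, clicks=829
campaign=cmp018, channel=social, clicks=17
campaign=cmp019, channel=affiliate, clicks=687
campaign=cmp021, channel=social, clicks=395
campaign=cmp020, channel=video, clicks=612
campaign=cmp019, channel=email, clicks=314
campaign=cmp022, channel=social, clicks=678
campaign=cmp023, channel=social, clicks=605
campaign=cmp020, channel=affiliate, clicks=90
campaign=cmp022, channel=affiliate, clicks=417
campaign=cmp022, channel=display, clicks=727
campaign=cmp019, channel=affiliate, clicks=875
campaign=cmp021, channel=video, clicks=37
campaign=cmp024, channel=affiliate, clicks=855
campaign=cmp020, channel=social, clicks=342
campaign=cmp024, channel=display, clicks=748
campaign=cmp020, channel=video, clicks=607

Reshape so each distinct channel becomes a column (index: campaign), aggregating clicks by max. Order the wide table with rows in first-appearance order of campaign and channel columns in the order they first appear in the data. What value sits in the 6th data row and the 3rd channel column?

609

With rows in first-appearance order of campaign, row 6 is campaign=cmp024. channel columns in first-appearance order: display, email, video, social, affiliate; column 3 is video.
Long rows with campaign=cmp024, channel=video: max(179, 609) = 609.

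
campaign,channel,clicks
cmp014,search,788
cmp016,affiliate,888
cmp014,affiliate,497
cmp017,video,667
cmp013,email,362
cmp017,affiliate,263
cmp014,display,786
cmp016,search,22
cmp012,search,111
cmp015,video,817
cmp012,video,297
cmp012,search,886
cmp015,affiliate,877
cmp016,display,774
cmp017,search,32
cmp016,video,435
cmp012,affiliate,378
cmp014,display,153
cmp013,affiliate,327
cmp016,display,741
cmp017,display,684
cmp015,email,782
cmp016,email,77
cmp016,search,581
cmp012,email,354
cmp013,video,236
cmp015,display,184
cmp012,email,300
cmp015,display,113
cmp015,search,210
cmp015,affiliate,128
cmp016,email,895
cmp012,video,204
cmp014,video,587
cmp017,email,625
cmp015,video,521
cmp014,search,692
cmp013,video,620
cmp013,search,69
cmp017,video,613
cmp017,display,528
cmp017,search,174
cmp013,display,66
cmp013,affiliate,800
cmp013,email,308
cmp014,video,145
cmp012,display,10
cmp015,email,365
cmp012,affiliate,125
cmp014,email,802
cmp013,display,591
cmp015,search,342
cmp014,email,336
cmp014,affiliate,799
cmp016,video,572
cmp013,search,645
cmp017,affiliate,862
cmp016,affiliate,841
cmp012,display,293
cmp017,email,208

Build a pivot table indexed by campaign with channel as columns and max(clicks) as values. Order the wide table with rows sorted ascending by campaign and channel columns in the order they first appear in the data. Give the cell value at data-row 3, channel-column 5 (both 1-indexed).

786

With rows sorted ascending by campaign, row 3 is campaign=cmp014. channel columns in first-appearance order: search, affiliate, video, email, display; column 5 is display.
Long rows with campaign=cmp014, channel=display: max(786, 153) = 786.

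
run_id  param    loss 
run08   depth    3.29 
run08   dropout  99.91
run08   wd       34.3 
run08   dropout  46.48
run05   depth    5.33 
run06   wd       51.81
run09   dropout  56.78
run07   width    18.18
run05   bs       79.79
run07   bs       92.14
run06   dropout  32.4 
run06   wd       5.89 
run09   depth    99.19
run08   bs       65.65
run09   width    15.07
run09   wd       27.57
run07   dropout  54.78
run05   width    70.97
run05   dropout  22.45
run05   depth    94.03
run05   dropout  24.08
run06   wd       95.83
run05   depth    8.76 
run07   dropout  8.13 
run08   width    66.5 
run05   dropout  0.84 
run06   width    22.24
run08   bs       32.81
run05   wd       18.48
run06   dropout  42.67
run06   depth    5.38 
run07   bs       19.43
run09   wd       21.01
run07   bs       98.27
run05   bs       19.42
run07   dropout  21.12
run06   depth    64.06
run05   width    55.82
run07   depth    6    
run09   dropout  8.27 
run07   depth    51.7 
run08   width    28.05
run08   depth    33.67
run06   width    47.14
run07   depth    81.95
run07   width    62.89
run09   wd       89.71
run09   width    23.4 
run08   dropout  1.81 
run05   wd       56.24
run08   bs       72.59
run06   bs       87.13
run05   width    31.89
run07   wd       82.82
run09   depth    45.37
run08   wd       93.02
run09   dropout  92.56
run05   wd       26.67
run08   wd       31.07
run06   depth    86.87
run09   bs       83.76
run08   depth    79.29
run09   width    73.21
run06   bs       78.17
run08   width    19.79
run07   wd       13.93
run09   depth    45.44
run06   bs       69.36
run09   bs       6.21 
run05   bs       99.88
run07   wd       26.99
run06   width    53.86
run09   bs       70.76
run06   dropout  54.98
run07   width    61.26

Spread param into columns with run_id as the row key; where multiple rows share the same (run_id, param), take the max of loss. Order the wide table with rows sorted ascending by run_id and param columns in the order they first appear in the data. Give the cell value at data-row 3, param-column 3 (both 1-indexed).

With rows sorted ascending by run_id, row 3 is run_id=run07. param columns in first-appearance order: depth, dropout, wd, width, bs; column 3 is wd.
Long rows with run_id=run07, param=wd: max(82.82, 13.93, 26.99) = 82.82.

82.82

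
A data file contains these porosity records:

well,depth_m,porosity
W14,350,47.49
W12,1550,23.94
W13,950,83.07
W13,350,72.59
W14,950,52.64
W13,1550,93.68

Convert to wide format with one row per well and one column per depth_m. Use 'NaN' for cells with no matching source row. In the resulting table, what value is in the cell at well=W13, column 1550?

93.68

The long row with well=W13, depth_m=1550 has porosity=93.68.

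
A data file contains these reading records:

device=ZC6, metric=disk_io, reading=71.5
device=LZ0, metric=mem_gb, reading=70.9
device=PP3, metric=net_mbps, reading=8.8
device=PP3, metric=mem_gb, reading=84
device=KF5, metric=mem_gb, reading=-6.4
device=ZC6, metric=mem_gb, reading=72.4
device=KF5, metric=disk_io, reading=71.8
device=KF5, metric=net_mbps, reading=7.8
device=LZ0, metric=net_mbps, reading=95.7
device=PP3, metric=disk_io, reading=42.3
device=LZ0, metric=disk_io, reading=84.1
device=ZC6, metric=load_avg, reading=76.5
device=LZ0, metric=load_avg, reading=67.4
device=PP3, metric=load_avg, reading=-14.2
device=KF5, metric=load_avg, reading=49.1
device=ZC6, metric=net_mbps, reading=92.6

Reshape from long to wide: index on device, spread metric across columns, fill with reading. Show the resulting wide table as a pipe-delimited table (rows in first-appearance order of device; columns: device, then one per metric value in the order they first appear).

Columns: device plus the 4 distinct metric values (disk_io, mem_gb, net_mbps, load_avg).
For example, row ZC6 column disk_io takes reading=71.5 from the long row (ZC6, disk_io).

| device | disk_io | mem_gb | net_mbps | load_avg |
| ZC6 | 71.5 | 72.4 | 92.6 | 76.5 |
| LZ0 | 84.1 | 70.9 | 95.7 | 67.4 |
| PP3 | 42.3 | 84 | 8.8 | -14.2 |
| KF5 | 71.8 | -6.4 | 7.8 | 49.1 |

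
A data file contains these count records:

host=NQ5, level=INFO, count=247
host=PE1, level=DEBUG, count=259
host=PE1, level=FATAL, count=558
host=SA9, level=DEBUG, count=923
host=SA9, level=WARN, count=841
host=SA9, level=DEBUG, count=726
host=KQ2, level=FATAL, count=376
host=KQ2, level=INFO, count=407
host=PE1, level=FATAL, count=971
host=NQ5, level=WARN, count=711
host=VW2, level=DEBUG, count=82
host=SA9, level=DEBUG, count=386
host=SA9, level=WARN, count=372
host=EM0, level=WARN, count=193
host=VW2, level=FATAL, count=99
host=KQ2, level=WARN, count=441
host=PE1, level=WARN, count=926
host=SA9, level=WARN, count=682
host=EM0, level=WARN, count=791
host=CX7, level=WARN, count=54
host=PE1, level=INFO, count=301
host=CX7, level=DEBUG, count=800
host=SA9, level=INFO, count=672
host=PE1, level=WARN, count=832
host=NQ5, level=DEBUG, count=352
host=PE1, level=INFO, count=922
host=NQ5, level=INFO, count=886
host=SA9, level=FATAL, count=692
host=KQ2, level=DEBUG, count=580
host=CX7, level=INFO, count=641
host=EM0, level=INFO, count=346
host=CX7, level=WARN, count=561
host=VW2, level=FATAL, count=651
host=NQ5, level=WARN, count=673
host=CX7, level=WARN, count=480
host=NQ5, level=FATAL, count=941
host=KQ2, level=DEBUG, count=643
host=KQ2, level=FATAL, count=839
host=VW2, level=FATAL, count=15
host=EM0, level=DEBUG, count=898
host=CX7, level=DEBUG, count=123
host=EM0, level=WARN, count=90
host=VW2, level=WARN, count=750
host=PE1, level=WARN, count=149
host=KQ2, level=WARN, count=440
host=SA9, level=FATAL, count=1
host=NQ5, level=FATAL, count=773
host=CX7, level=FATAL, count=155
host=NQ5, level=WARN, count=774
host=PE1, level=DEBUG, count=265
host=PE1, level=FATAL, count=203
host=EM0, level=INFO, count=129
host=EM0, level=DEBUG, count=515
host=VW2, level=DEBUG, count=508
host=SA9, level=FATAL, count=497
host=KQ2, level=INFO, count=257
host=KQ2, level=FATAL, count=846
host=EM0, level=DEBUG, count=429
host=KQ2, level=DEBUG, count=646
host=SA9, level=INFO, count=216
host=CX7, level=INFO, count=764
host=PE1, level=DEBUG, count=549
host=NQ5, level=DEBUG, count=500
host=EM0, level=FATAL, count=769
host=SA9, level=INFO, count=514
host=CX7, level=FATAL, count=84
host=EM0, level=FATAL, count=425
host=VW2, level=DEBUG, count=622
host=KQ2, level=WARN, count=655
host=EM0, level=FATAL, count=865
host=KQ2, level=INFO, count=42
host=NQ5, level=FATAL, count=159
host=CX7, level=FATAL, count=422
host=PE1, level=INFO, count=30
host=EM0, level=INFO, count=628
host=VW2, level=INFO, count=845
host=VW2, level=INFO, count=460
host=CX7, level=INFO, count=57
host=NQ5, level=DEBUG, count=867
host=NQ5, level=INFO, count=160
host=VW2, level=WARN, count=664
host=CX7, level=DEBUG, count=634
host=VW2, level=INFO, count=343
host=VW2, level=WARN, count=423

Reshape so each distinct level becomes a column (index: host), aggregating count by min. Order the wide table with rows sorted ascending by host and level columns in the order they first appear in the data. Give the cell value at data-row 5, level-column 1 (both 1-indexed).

With rows sorted ascending by host, row 5 is host=PE1. level columns in first-appearance order: INFO, DEBUG, FATAL, WARN; column 1 is INFO.
Long rows with host=PE1, level=INFO: min(301, 922, 30) = 30.

30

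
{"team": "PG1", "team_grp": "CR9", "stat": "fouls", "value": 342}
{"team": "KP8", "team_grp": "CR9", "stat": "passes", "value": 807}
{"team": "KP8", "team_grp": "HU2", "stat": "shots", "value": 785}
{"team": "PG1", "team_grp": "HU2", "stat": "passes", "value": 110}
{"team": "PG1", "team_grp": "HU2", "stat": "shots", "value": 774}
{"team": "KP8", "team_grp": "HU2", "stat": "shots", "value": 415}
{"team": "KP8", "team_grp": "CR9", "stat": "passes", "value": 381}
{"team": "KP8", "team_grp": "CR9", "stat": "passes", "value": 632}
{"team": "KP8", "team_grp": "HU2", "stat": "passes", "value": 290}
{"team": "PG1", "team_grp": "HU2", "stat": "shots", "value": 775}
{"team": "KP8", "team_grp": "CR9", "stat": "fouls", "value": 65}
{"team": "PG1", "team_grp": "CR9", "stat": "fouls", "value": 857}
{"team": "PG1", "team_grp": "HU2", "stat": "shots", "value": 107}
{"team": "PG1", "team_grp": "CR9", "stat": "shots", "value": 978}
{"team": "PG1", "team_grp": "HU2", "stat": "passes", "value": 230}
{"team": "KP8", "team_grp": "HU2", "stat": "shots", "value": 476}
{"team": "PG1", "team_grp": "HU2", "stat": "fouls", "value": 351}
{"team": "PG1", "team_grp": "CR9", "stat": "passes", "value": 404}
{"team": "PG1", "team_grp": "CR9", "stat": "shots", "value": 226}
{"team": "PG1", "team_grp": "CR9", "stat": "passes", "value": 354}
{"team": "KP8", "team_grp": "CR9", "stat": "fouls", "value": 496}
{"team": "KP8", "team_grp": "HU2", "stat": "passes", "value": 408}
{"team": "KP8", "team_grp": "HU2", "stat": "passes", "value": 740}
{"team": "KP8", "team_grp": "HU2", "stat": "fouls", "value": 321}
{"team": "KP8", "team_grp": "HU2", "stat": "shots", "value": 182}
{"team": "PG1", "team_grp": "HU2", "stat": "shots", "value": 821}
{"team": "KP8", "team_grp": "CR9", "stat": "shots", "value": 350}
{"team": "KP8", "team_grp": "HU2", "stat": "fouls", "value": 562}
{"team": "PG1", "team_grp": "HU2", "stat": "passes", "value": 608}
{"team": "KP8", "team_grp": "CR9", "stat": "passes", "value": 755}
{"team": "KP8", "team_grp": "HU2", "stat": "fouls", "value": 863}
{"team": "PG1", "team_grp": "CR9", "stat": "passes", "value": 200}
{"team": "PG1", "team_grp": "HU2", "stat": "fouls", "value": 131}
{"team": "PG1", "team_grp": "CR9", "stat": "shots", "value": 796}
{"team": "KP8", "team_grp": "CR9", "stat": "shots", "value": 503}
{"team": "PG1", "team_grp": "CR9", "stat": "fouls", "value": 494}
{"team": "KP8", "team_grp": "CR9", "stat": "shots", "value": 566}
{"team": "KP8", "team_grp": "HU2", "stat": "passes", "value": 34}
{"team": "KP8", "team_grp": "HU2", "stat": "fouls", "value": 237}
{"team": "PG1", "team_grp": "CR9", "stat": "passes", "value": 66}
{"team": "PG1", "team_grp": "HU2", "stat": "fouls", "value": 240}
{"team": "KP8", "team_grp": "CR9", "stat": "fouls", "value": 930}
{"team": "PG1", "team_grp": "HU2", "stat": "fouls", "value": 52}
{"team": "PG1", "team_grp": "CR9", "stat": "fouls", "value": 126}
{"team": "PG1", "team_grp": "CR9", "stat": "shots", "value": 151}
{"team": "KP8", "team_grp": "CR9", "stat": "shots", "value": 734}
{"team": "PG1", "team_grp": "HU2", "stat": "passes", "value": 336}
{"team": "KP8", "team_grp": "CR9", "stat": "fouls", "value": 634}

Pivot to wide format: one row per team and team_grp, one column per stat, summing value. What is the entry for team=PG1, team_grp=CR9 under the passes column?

Rows with team=PG1, team_grp=CR9 and stat=passes: value values are 404, 354, 200, 66.
404 + 354 + 200 + 66 = 1024.

1024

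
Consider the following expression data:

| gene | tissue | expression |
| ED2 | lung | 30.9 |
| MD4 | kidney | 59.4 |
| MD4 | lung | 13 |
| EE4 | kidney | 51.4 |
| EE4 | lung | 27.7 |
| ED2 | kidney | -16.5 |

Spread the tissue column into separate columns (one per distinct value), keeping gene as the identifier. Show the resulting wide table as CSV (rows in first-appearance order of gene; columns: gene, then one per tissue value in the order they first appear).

Columns: gene plus the 2 distinct tissue values (lung, kidney).
For example, row ED2 column lung takes expression=30.9 from the long row (ED2, lung).

gene,lung,kidney
ED2,30.9,-16.5
MD4,13,59.4
EE4,27.7,51.4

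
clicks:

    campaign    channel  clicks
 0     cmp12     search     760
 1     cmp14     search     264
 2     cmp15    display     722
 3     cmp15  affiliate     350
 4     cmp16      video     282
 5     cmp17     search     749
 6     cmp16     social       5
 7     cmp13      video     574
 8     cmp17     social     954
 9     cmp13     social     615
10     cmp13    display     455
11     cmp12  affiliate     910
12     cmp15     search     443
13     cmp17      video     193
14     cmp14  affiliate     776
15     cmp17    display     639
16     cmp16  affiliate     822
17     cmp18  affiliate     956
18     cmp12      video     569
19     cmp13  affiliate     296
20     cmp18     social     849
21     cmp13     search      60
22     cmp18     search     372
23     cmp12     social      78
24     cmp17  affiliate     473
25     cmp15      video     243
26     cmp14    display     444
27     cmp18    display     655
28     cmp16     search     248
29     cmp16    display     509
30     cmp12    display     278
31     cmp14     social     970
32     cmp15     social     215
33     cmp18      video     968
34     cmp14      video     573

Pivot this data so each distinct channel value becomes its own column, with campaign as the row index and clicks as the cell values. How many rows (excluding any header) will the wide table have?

7 distinct campaign values → 7 rows.

7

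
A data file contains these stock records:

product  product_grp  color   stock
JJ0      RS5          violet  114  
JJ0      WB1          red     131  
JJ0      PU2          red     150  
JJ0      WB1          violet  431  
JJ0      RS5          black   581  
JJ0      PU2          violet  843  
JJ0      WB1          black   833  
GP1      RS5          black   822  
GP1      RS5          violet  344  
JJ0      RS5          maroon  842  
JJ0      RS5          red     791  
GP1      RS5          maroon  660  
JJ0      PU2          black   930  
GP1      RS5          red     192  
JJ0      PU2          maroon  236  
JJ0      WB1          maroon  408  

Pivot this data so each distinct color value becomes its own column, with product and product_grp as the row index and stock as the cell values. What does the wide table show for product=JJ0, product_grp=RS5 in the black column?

581

Wide layout: rows indexed by product and product_grp, columns are the 4 distinct color values (violet, red, black, maroon).
Cell (product=JJ0, product_grp=RS5, color=black) draws from the long row where product=JJ0, product_grp=RS5 and color=black, which has stock=581.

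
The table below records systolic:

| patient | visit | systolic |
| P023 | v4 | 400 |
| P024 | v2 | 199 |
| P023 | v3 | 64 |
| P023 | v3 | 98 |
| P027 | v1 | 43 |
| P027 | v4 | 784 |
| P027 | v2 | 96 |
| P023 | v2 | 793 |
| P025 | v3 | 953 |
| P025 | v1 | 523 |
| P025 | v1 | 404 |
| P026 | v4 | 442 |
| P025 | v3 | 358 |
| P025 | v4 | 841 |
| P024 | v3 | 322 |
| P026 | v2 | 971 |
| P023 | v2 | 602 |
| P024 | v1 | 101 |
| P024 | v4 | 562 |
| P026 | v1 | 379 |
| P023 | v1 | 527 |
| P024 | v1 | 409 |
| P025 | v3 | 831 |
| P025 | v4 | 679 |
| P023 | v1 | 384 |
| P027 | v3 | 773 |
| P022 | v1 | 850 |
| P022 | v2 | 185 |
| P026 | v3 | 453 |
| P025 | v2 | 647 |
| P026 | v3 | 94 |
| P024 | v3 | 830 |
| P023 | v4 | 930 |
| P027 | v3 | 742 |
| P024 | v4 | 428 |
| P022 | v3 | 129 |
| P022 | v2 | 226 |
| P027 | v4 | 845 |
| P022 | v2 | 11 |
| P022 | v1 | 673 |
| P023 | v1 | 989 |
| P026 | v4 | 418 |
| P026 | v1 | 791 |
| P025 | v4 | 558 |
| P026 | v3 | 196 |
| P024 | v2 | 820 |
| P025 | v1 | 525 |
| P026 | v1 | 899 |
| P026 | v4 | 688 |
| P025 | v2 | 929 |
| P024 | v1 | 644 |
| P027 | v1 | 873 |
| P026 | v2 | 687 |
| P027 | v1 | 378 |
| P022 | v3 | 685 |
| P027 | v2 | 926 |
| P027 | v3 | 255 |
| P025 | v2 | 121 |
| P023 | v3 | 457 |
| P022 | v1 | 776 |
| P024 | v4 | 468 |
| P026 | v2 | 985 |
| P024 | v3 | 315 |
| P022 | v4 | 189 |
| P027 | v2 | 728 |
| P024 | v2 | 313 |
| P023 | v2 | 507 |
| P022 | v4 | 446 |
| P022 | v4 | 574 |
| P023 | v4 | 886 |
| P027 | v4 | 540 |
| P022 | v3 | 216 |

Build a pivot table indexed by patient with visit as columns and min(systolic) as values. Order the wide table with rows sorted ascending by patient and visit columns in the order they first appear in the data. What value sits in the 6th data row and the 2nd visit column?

96

With rows sorted ascending by patient, row 6 is patient=P027. visit columns in first-appearance order: v4, v2, v3, v1; column 2 is v2.
Long rows with patient=P027, visit=v2: min(96, 926, 728) = 96.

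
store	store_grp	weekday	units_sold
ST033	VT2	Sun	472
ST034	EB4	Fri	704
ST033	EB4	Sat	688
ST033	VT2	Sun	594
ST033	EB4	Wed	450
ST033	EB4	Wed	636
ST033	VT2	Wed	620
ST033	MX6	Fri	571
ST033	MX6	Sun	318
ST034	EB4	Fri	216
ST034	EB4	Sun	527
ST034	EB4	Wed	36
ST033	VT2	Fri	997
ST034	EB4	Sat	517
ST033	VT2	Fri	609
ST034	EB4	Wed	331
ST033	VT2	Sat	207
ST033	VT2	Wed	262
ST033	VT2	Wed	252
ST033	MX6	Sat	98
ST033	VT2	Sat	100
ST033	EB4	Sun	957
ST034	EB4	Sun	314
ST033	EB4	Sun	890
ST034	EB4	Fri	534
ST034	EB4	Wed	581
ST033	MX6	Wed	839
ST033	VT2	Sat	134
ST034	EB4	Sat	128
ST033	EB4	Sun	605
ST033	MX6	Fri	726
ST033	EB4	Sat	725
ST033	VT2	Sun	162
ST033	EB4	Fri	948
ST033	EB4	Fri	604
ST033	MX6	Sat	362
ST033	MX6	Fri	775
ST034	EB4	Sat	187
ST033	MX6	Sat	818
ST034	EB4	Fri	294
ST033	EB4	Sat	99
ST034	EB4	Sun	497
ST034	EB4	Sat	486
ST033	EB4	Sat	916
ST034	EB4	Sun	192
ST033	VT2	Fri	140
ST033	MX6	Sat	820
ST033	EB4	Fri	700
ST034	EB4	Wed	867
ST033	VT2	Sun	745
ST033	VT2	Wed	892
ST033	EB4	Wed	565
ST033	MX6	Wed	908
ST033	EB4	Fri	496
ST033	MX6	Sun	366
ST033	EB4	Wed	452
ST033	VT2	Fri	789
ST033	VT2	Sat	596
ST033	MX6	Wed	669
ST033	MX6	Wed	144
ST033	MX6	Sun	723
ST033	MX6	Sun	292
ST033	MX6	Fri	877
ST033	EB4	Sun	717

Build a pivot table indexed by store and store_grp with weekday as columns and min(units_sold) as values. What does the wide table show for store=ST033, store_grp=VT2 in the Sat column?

100

Rows with store=ST033, store_grp=VT2 and weekday=Sat: units_sold values are 207, 100, 134, 596.
min(207, 100, 134, 596) = 100.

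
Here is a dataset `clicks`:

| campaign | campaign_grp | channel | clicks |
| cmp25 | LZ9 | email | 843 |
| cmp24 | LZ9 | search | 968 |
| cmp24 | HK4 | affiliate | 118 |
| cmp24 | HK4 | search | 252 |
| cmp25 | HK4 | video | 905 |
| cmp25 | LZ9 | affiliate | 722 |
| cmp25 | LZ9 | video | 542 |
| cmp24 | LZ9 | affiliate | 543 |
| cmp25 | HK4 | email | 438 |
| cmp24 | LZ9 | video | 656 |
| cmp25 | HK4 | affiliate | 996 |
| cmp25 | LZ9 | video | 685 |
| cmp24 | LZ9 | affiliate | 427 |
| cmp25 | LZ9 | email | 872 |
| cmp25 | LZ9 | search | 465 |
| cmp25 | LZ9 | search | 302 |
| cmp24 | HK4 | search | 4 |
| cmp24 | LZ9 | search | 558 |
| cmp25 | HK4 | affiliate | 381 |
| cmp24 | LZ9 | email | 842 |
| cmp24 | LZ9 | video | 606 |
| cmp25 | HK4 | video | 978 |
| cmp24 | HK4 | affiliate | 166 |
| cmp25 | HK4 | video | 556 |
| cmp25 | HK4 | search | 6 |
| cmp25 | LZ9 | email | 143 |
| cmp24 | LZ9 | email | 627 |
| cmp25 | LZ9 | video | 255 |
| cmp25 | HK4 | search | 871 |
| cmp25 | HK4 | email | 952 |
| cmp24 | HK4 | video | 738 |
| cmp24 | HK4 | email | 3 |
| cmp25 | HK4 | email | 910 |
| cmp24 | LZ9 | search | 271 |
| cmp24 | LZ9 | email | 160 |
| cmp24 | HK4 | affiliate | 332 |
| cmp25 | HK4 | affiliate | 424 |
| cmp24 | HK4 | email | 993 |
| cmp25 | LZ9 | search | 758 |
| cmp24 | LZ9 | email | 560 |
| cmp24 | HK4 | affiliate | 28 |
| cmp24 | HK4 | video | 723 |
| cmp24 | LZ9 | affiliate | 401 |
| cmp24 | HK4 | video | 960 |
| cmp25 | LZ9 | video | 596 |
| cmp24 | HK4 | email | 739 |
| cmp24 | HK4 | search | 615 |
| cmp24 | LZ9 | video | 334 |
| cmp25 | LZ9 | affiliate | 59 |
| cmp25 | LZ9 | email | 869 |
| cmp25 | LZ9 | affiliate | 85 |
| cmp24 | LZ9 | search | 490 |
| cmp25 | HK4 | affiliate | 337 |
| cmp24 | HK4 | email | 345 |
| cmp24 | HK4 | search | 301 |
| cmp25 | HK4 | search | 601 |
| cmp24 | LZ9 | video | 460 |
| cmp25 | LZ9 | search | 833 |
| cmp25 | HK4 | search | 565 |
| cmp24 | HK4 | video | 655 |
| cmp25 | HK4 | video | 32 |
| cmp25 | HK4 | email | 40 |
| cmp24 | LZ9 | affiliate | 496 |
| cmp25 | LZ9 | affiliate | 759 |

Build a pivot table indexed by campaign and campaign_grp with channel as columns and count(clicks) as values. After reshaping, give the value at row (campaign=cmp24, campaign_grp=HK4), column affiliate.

4

Rows with campaign=cmp24, campaign_grp=HK4 and channel=affiliate: clicks values are 118, 166, 332, 28.
4 rows match — count = 4.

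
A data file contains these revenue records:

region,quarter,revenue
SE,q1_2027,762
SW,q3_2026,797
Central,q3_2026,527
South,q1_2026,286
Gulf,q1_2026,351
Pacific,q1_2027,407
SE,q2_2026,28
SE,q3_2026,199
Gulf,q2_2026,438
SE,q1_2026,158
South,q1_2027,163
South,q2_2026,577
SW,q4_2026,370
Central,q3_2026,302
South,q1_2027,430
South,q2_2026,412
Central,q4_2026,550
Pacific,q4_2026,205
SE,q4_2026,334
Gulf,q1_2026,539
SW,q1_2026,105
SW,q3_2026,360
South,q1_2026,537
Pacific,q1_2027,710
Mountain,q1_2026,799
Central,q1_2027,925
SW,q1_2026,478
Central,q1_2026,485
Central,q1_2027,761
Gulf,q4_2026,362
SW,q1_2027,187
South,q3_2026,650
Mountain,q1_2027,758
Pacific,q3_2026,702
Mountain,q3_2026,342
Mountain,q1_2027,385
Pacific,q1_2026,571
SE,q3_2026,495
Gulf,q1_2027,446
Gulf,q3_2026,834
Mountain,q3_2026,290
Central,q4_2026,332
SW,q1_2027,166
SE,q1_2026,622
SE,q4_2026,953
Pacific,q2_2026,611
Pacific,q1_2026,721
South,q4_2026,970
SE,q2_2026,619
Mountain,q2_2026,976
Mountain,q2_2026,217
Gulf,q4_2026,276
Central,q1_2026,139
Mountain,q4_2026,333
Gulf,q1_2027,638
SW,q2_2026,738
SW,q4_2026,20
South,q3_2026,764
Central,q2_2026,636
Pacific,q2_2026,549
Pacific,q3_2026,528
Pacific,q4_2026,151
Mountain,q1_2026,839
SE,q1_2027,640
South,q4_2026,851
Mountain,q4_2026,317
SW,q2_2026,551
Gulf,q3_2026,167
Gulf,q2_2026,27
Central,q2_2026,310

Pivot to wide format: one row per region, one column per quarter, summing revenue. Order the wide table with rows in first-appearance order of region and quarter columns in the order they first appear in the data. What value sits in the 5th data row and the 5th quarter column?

638

With rows in first-appearance order of region, row 5 is region=Gulf. quarter columns in first-appearance order: q1_2027, q3_2026, q1_2026, q2_2026, q4_2026; column 5 is q4_2026.
Long rows with region=Gulf, quarter=q4_2026: 362 + 276 = 638.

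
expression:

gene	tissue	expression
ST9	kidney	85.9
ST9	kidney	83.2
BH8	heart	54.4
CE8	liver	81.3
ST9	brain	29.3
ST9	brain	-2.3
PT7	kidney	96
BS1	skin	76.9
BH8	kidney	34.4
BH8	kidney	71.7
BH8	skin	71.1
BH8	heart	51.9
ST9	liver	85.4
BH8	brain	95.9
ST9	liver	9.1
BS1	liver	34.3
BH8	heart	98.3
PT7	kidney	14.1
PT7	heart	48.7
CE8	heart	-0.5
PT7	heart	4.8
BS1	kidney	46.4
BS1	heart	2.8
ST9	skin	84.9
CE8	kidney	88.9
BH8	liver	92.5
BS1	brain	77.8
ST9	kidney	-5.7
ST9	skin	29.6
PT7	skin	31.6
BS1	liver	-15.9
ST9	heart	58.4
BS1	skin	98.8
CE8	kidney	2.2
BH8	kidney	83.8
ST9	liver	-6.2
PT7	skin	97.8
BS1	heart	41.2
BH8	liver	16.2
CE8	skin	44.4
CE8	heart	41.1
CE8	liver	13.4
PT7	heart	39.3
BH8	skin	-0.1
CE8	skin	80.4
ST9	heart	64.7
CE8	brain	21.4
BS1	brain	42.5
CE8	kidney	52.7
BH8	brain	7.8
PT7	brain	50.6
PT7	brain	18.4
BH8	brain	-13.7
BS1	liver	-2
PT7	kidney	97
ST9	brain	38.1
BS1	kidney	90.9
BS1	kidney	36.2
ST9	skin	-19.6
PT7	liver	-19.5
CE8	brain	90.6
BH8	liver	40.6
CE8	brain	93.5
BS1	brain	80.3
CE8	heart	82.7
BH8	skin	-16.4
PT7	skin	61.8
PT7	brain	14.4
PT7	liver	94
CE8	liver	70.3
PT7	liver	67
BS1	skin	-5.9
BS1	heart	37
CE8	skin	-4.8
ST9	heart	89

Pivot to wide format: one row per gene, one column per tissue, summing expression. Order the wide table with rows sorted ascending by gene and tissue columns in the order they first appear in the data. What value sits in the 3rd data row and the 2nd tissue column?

123.3

With rows sorted ascending by gene, row 3 is gene=CE8. tissue columns in first-appearance order: kidney, heart, liver, brain, skin; column 2 is heart.
Long rows with gene=CE8, tissue=heart: -0.5 + 41.1 + 82.7 = 123.3.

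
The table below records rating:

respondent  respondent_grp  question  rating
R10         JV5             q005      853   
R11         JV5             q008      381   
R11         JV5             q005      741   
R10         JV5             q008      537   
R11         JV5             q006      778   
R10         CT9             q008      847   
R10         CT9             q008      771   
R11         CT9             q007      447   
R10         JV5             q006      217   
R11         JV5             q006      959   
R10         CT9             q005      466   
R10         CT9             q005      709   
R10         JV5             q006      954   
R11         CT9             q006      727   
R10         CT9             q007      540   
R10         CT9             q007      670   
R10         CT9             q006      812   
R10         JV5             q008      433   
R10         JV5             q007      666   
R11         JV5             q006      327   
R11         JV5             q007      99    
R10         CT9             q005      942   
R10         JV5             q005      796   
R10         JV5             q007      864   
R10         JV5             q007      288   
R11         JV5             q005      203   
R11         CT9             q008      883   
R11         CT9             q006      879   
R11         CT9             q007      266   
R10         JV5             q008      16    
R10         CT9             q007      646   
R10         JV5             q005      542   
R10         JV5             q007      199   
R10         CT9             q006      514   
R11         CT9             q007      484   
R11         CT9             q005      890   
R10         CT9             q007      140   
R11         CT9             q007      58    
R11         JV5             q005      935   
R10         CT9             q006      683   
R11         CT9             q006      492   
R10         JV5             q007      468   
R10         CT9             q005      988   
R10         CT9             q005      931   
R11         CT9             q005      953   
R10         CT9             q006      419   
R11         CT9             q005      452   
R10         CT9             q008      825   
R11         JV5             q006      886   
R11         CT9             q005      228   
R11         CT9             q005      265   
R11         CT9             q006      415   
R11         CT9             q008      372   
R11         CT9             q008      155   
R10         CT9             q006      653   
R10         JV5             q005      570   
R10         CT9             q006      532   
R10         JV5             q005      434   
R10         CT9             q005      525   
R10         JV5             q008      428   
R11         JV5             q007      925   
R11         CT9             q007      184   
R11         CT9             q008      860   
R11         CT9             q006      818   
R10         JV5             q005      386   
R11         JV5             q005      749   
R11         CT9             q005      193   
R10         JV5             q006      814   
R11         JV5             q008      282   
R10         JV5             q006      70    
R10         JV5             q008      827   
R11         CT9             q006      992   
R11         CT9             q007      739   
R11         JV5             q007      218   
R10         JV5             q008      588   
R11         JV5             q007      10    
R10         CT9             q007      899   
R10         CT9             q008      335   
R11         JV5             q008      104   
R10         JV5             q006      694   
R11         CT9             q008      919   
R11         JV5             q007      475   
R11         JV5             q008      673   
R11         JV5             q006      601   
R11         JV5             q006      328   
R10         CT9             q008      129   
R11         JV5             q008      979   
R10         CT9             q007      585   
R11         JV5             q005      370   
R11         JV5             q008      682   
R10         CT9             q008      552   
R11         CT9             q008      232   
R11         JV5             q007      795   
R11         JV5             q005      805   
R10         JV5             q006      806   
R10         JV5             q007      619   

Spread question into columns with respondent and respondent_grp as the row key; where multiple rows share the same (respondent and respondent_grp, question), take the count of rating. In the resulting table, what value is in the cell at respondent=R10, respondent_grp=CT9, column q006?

6

Rows with respondent=R10, respondent_grp=CT9 and question=q006: rating values are 812, 514, 683, 419, 653, 532.
6 rows match — count = 6.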